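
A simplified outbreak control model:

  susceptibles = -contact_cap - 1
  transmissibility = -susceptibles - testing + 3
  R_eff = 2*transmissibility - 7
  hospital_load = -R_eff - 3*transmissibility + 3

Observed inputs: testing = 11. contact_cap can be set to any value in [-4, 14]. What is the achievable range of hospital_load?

Substituting into the transmissibility equation gives transmissibility = contact_cap - 7.
R_eff becomes 2*contact_cap - 21.
So hospital_load = -5*contact_cap + 45.
Linear in contact_cap, so extremes are at the endpoints: contact_cap = -4 gives hospital_load = 65; contact_cap = 14 gives hospital_load = -25.

-25 to 65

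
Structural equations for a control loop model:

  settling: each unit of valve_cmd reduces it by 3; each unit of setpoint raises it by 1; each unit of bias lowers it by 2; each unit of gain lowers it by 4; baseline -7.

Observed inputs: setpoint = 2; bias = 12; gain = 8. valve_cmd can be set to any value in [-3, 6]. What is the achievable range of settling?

-79 to -52

Substituting into the settling equation gives settling = -3*valve_cmd - 61.
Linear in valve_cmd, so extremes are at the endpoints: valve_cmd = -3 gives settling = -52; valve_cmd = 6 gives settling = -79.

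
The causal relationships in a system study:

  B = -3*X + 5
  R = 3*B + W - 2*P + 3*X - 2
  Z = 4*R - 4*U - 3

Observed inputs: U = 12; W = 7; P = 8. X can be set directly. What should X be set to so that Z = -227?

Substituting into the R equation gives R = -6*X + 4.
Substituting into the Z equation gives Z = -24*X - 35.
Solve -24*X - 35 = -227: X = (-227 + 35) / -24 = 8.

X = 8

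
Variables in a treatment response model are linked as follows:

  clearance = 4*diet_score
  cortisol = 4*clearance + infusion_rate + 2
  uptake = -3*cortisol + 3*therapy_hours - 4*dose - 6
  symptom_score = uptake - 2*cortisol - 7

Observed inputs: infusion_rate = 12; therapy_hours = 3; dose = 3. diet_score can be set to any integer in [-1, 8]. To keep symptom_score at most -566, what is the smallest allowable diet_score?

diet_score = 6

Substituting into the cortisol equation gives cortisol = 16*diet_score + 14.
Substituting into the uptake equation gives uptake = -48*diet_score - 51.
So symptom_score = -80*diet_score - 86.
Require -80*diet_score - 86 ≤ -566, so diet_score ≥ 6.
The smallest integer in [-1, 8] satisfying this is 6.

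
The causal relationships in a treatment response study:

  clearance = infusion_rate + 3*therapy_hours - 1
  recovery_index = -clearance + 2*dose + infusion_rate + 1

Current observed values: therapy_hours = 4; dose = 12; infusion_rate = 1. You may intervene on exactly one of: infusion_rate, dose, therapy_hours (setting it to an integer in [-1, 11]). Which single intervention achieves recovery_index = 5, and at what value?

set therapy_hours = 7

Intervening on infusion_rate: the paths from infusion_rate to recovery_index cancel (net effect zero), leaving recovery_index = 14; 5 is unreachable this way.
Intervening on dose: recovery_index = 2*dose - 10. Reaching 5 requires dose = 15/2, not an integer.
Intervening on therapy_hours: with other inputs at their observed values, recovery_index = -3*therapy_hours + 26. Solving for 5 gives therapy_hours = 7, within [-1, 11].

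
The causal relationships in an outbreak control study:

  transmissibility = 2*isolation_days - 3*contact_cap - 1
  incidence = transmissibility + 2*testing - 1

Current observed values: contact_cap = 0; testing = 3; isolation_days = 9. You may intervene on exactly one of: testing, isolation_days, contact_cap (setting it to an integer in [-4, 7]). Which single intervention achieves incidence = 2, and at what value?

Intervening on testing: incidence = 2*testing + 16. Reaching 2 requires testing = -7, outside [-4, 7].
Intervening on isolation_days: with other inputs at their observed values, incidence = 2*isolation_days + 4. Solving for 2 gives isolation_days = -1, within [-4, 7].
Intervening on contact_cap: incidence = -3*contact_cap + 22. Reaching 2 requires contact_cap = 20/3, not an integer.

set isolation_days = -1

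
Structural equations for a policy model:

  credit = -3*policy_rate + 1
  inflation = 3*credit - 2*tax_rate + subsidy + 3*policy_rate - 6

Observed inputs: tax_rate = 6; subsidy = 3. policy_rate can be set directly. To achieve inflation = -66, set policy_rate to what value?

policy_rate = 9

Substituting into the inflation equation gives inflation = -6*policy_rate - 12.
Solve -6*policy_rate - 12 = -66: policy_rate = (-66 + 12) / -6 = 9.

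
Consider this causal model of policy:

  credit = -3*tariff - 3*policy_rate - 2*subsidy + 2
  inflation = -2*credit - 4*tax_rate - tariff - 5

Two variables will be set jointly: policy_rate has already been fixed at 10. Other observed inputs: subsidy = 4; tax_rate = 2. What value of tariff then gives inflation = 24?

With policy_rate held at 10:
Substituting into the credit equation gives credit = -3*tariff - 36.
inflation becomes 5*tariff + 59.
Solve 5*tariff + 59 = 24: tariff = (24 - 59) / 5 = -7.

tariff = -7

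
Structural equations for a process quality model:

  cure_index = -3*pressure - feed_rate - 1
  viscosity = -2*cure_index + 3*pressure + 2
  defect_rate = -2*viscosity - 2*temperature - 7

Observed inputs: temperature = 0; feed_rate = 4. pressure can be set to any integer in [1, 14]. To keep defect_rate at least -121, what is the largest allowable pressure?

pressure = 5

Substituting into the cure_index equation gives cure_index = -3*pressure - 5.
So viscosity = 9*pressure + 12.
So defect_rate = -18*pressure - 31.
Require -18*pressure - 31 ≥ -121, so pressure ≤ 5.
The largest integer in [1, 14] satisfying this is 5.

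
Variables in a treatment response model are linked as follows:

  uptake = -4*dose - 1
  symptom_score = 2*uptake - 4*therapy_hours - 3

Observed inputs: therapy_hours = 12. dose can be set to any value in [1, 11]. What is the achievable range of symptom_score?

-141 to -61

Substituting into the symptom_score equation gives symptom_score = -8*dose - 53.
Linear in dose, so extremes are at the endpoints: dose = 1 gives symptom_score = -61; dose = 11 gives symptom_score = -141.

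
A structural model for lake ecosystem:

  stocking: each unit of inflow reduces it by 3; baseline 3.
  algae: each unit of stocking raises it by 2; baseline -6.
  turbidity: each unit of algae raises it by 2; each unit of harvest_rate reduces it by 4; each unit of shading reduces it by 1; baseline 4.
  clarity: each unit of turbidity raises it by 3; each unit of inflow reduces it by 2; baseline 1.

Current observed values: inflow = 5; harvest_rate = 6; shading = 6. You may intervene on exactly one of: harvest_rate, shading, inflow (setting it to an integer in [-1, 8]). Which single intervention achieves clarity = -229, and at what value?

set inflow = 4

Intervening on harvest_rate: clarity = -12*harvest_rate - 195. Reaching -229 requires harvest_rate = 17/6, not an integer.
Intervening on shading: clarity = -3*shading - 249. Reaching -229 requires shading = -20/3, not an integer.
Intervening on inflow: with other inputs at their observed values, clarity = -38*inflow - 77. Solving for -229 gives inflow = 4, within [-1, 8].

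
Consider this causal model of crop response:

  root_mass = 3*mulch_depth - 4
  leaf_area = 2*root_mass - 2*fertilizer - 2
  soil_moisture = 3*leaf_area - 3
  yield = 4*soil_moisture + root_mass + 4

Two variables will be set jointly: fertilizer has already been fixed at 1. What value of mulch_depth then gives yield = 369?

mulch_depth = 7

With fertilizer held at 1:
Substituting into the leaf_area equation gives leaf_area = 6*mulch_depth - 12.
So soil_moisture = 18*mulch_depth - 39.
Substituting into the yield equation gives yield = 75*mulch_depth - 156.
Solve 75*mulch_depth - 156 = 369: mulch_depth = (369 + 156) / 75 = 7.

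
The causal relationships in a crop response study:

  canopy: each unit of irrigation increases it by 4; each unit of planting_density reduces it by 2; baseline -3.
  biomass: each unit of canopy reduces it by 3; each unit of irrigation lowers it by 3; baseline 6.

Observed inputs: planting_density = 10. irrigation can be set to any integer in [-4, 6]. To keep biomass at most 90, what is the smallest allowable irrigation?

irrigation = -1

Substituting into the canopy equation gives canopy = 4*irrigation - 23.
Substituting into the biomass equation gives biomass = -15*irrigation + 75.
Require -15*irrigation + 75 ≤ 90, so irrigation ≥ -1.
The smallest integer in [-4, 6] satisfying this is -1.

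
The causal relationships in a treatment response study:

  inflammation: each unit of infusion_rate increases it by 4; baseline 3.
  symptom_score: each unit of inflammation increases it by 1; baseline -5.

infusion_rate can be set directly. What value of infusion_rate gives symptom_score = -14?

infusion_rate = -3

Substituting into the symptom_score equation gives symptom_score = 4*infusion_rate - 2.
Solve 4*infusion_rate - 2 = -14: infusion_rate = (-14 + 2) / 4 = -3.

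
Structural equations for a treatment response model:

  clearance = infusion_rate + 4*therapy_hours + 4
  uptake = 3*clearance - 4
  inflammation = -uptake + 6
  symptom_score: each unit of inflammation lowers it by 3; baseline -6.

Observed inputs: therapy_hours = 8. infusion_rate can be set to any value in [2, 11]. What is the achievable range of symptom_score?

306 to 387

Substituting into the clearance equation gives clearance = infusion_rate + 36.
Substituting into the uptake equation gives uptake = 3*infusion_rate + 104.
Substituting into the inflammation equation gives inflammation = -3*infusion_rate - 98.
Substituting into the symptom_score equation gives symptom_score = 9*infusion_rate + 288.
Linear in infusion_rate, so extremes are at the endpoints: infusion_rate = 2 gives symptom_score = 306; infusion_rate = 11 gives symptom_score = 387.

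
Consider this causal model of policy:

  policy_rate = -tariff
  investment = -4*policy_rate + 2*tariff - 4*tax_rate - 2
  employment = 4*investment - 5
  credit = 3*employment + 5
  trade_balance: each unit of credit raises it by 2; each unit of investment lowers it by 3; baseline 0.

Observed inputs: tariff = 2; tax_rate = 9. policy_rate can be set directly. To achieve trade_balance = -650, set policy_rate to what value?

policy_rate = -1

Intervening on policy_rate fixes its value directly, overriding its dependence on tariff.
Substituting into the investment equation gives investment = -4*policy_rate - 34.
So employment = -16*policy_rate - 141.
credit becomes -48*policy_rate - 418.
Substituting into the trade_balance equation gives trade_balance = -84*policy_rate - 734.
Solve -84*policy_rate - 734 = -650: policy_rate = (-650 + 734) / -84 = -1.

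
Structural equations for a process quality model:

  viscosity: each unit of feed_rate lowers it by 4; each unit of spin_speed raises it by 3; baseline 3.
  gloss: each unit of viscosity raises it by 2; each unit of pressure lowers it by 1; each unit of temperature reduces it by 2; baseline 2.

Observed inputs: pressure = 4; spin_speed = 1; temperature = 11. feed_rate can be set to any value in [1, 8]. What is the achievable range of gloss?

-76 to -20

Substituting into the viscosity equation gives viscosity = -4*feed_rate + 6.
gloss becomes -8*feed_rate - 12.
Linear in feed_rate, so extremes are at the endpoints: feed_rate = 1 gives gloss = -20; feed_rate = 8 gives gloss = -76.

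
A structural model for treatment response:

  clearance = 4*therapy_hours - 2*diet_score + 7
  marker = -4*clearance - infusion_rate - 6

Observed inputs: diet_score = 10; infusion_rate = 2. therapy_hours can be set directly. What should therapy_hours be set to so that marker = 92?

Substituting into the clearance equation gives clearance = 4*therapy_hours - 13.
Substituting into the marker equation gives marker = -16*therapy_hours + 44.
Solve -16*therapy_hours + 44 = 92: therapy_hours = (92 - 44) / -16 = -3.

therapy_hours = -3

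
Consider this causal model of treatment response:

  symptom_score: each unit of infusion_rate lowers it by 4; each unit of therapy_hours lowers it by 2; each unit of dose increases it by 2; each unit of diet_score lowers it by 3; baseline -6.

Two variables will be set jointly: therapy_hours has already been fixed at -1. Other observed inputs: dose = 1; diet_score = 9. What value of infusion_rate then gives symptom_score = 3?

infusion_rate = -8

With therapy_hours held at -1:
Substituting into the symptom_score equation gives symptom_score = -4*infusion_rate - 29.
Solve -4*infusion_rate - 29 = 3: infusion_rate = (3 + 29) / -4 = -8.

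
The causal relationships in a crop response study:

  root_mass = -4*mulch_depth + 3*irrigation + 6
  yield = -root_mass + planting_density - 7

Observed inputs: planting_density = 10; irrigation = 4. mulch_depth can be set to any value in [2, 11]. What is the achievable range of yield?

-7 to 29

Substituting into the root_mass equation gives root_mass = -4*mulch_depth + 18.
So yield = 4*mulch_depth - 15.
Linear in mulch_depth, so extremes are at the endpoints: mulch_depth = 2 gives yield = -7; mulch_depth = 11 gives yield = 29.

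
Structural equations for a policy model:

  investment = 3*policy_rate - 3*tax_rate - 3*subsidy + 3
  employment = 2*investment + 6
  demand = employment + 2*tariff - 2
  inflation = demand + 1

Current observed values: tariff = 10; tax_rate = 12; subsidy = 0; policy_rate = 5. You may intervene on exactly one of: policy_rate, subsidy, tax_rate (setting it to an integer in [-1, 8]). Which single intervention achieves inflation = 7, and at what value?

set policy_rate = 8

Intervening on policy_rate: with other inputs at their observed values, inflation = 6*policy_rate - 41. Solving for 7 gives policy_rate = 8, within [-1, 8].
Intervening on subsidy: inflation = -6*subsidy - 11. Reaching 7 requires subsidy = -3, outside [-1, 8].
Intervening on tax_rate: inflation = -6*tax_rate + 61. Reaching 7 requires tax_rate = 9, outside [-1, 8].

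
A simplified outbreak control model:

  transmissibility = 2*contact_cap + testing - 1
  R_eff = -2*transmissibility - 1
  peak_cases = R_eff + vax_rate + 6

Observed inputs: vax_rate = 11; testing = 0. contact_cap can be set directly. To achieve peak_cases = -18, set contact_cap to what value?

contact_cap = 9

Substituting into the transmissibility equation gives transmissibility = 2*contact_cap - 1.
Substituting into the R_eff equation gives R_eff = -4*contact_cap + 1.
So peak_cases = -4*contact_cap + 18.
Solve -4*contact_cap + 18 = -18: contact_cap = (-18 - 18) / -4 = 9.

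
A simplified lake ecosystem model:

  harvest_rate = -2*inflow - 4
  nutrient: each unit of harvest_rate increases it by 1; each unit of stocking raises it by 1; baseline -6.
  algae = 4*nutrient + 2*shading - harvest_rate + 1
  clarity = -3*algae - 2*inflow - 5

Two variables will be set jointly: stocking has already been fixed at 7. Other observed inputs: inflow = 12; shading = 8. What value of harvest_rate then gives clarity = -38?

With stocking held at 7:
Intervening on harvest_rate fixes its value directly, overriding its dependence on inflow.
Substituting into the nutrient equation gives nutrient = harvest_rate + 1.
Substituting into the algae equation gives algae = 3*harvest_rate + 21.
Substituting into the clarity equation gives clarity = -9*harvest_rate - 92.
Solve -9*harvest_rate - 92 = -38: harvest_rate = (-38 + 92) / -9 = -6.

harvest_rate = -6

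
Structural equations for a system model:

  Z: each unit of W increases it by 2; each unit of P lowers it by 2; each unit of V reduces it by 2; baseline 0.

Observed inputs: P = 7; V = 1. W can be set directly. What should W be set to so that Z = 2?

Substituting into the Z equation gives Z = 2*W - 16.
Solve 2*W - 16 = 2: W = (2 + 16) / 2 = 9.

W = 9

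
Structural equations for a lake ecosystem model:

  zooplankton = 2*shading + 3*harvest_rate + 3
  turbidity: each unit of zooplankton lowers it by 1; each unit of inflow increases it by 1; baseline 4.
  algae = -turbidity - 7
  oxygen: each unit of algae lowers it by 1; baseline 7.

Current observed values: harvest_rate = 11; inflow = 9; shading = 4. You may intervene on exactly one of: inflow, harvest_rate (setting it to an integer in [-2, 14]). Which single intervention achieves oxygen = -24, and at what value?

set inflow = 2

Intervening on inflow: with other inputs at their observed values, oxygen = inflow - 26. Solving for -24 gives inflow = 2, within [-2, 14].
Intervening on harvest_rate: oxygen = -3*harvest_rate + 16. Reaching -24 requires harvest_rate = 40/3, not an integer.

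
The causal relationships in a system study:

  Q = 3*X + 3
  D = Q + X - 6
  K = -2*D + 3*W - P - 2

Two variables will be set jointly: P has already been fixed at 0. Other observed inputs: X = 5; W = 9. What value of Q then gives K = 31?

With P held at 0:
Intervening on Q fixes its value directly, overriding its dependence on X.
Substituting into the D equation gives D = Q - 1.
K becomes -2*Q + 27.
Solve -2*Q + 27 = 31: Q = (31 - 27) / -2 = -2.

Q = -2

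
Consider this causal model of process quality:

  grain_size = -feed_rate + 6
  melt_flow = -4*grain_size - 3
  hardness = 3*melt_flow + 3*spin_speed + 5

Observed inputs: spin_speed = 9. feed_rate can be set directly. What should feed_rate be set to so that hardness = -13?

Substituting into the melt_flow equation gives melt_flow = 4*feed_rate - 27.
Substituting into the hardness equation gives hardness = 12*feed_rate - 49.
Solve 12*feed_rate - 49 = -13: feed_rate = (-13 + 49) / 12 = 3.

feed_rate = 3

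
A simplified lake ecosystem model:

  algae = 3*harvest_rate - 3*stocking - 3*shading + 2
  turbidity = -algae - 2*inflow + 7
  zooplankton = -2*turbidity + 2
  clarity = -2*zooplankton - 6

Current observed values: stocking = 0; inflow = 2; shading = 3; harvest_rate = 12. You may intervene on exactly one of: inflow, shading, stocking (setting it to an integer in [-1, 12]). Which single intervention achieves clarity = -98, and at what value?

Intervening on inflow: with other inputs at their observed values, clarity = -8*inflow - 98. Solving for -98 gives inflow = 0, within [-1, 12].
Intervening on shading: clarity = 12*shading - 150. Reaching -98 requires shading = 13/3, not an integer.
Intervening on stocking: clarity = 12*stocking - 114. Reaching -98 requires stocking = 4/3, not an integer.

set inflow = 0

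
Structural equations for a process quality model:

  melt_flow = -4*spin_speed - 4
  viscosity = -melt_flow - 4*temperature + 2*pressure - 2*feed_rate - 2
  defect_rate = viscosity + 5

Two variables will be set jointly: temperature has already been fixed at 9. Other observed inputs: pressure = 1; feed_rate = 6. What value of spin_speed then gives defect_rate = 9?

With temperature held at 9:
Substituting into the viscosity equation gives viscosity = 4*spin_speed - 44.
This gives defect_rate = 4*spin_speed - 39.
Solve 4*spin_speed - 39 = 9: spin_speed = (9 + 39) / 4 = 12.

spin_speed = 12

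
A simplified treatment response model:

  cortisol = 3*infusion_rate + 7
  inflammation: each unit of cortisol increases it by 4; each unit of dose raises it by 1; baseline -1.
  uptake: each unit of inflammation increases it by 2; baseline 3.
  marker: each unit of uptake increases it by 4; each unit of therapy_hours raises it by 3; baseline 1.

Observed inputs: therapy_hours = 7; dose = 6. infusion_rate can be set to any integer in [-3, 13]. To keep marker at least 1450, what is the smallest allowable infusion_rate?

infusion_rate = 12

Substituting into the inflammation equation gives inflammation = 12*infusion_rate + 33.
Substituting into the uptake equation gives uptake = 24*infusion_rate + 69.
This gives marker = 96*infusion_rate + 298.
Require 96*infusion_rate + 298 ≥ 1450, so infusion_rate ≥ 12.
The smallest integer in [-3, 13] satisfying this is 12.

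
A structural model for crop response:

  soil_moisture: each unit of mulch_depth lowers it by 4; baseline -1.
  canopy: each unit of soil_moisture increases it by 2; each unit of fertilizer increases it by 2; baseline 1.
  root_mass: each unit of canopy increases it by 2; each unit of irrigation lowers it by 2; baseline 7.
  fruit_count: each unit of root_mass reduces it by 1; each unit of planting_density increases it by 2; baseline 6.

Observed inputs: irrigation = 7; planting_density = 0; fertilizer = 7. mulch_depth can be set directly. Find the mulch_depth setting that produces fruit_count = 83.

Substituting into the canopy equation gives canopy = -8*mulch_depth + 13.
Substituting into the root_mass equation gives root_mass = -16*mulch_depth + 19.
So fruit_count = 16*mulch_depth - 13.
Solve 16*mulch_depth - 13 = 83: mulch_depth = (83 + 13) / 16 = 6.

mulch_depth = 6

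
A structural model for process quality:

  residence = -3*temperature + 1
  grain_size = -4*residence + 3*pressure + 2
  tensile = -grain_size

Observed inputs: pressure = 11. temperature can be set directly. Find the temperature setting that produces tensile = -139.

Substituting into the grain_size equation gives grain_size = 12*temperature + 31.
This gives tensile = -12*temperature - 31.
Solve -12*temperature - 31 = -139: temperature = (-139 + 31) / -12 = 9.

temperature = 9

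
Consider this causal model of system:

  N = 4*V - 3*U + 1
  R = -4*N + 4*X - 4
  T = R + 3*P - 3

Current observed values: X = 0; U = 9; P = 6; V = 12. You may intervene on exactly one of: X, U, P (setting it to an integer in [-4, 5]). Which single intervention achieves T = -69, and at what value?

set X = 2

Intervening on X: with other inputs at their observed values, T = 4*X - 77. Solving for -69 gives X = 2, within [-4, 5].
Intervening on U: T = 12*U - 185. Reaching -69 requires U = 29/3, not an integer.
Intervening on P: T = 3*P - 95. Reaching -69 requires P = 26/3, not an integer.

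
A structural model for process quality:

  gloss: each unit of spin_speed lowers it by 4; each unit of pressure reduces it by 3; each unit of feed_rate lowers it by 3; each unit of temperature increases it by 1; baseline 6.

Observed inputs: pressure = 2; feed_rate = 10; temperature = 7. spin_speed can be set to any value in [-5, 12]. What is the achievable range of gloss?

-71 to -3

Substituting into the gloss equation gives gloss = -4*spin_speed - 23.
Linear in spin_speed, so extremes are at the endpoints: spin_speed = -5 gives gloss = -3; spin_speed = 12 gives gloss = -71.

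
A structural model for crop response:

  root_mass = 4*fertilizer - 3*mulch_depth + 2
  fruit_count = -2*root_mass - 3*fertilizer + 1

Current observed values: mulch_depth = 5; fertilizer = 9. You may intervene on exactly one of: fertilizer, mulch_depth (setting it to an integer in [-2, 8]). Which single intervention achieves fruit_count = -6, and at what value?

Intervening on fertilizer: with other inputs at their observed values, fruit_count = -11*fertilizer + 27. Solving for -6 gives fertilizer = 3, within [-2, 8].
Intervening on mulch_depth: fruit_count = 6*mulch_depth - 102. Reaching -6 requires mulch_depth = 16, outside [-2, 8].

set fertilizer = 3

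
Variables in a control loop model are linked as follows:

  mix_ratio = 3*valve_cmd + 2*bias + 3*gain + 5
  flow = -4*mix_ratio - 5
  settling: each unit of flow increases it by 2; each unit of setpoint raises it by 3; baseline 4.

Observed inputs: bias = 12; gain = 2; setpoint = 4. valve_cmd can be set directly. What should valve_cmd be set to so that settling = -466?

Substituting into the mix_ratio equation gives mix_ratio = 3*valve_cmd + 35.
Substituting into the flow equation gives flow = -12*valve_cmd - 145.
So settling = -24*valve_cmd - 274.
Solve -24*valve_cmd - 274 = -466: valve_cmd = (-466 + 274) / -24 = 8.

valve_cmd = 8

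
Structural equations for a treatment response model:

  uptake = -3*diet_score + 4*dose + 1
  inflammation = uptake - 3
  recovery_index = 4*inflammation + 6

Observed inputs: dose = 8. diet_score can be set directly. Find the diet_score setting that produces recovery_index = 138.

Substituting into the uptake equation gives uptake = -3*diet_score + 33.
So inflammation = -3*diet_score + 30.
So recovery_index = -12*diet_score + 126.
Solve -12*diet_score + 126 = 138: diet_score = (138 - 126) / -12 = -1.

diet_score = -1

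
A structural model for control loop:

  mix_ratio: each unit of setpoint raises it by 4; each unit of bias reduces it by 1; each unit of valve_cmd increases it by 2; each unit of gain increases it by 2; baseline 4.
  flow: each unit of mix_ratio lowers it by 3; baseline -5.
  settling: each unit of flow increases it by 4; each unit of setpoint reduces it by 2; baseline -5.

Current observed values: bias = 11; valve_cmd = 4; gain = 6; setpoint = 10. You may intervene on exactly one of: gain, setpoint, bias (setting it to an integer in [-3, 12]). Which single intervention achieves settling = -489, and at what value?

set gain = -2

Intervening on gain: with other inputs at their observed values, settling = -24*gain - 537. Solving for -489 gives gain = -2, within [-3, 12].
Intervening on setpoint: settling = -50*setpoint - 181. Reaching -489 requires setpoint = 154/25, not an integer.
Intervening on bias: settling = 12*bias - 813. Reaching -489 requires bias = 27, outside [-3, 12].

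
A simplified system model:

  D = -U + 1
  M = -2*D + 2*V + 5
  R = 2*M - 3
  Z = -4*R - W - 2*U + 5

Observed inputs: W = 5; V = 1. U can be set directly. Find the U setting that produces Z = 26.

U = -3

Substituting into the M equation gives M = 2*U + 5.
This gives R = 4*U + 7.
Substituting into the Z equation gives Z = -18*U - 28.
Solve -18*U - 28 = 26: U = (26 + 28) / -18 = -3.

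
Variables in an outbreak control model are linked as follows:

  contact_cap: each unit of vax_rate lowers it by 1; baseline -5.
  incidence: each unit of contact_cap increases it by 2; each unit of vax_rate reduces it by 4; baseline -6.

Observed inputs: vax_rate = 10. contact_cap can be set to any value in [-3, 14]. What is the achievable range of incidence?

Intervening on contact_cap fixes its value directly, overriding its dependence on vax_rate.
Substituting into the incidence equation gives incidence = 2*contact_cap - 46.
Linear in contact_cap, so extremes are at the endpoints: contact_cap = -3 gives incidence = -52; contact_cap = 14 gives incidence = -18.

-52 to -18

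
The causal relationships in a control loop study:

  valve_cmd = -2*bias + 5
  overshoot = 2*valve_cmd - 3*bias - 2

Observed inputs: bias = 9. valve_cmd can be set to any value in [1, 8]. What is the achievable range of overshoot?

-27 to -13

Intervening on valve_cmd fixes its value directly, overriding its dependence on bias.
Substituting into the overshoot equation gives overshoot = 2*valve_cmd - 29.
Linear in valve_cmd, so extremes are at the endpoints: valve_cmd = 1 gives overshoot = -27; valve_cmd = 8 gives overshoot = -13.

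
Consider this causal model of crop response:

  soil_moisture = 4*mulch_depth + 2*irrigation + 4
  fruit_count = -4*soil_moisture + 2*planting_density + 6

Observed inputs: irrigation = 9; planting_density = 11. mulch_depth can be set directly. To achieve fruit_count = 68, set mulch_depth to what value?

mulch_depth = -8

Substituting into the soil_moisture equation gives soil_moisture = 4*mulch_depth + 22.
This gives fruit_count = -16*mulch_depth - 60.
Solve -16*mulch_depth - 60 = 68: mulch_depth = (68 + 60) / -16 = -8.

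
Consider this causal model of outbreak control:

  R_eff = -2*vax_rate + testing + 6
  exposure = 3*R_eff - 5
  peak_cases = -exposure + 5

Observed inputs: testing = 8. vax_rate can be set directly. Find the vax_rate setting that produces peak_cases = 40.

Substituting into the R_eff equation gives R_eff = -2*vax_rate + 14.
Substituting into the exposure equation gives exposure = -6*vax_rate + 37.
Substituting into the peak_cases equation gives peak_cases = 6*vax_rate - 32.
Solve 6*vax_rate - 32 = 40: vax_rate = (40 + 32) / 6 = 12.

vax_rate = 12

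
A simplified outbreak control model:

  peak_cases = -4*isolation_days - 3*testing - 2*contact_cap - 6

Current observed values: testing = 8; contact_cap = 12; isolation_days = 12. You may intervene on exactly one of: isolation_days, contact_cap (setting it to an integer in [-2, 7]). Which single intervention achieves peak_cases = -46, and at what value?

Intervening on isolation_days: with other inputs at their observed values, peak_cases = -4*isolation_days - 54. Solving for -46 gives isolation_days = -2, within [-2, 7].
Intervening on contact_cap: peak_cases = -2*contact_cap - 78. Reaching -46 requires contact_cap = -16, outside [-2, 7].

set isolation_days = -2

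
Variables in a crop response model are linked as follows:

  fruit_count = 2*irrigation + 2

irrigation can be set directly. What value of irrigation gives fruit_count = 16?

Solve 2*irrigation + 2 = 16: irrigation = (16 - 2) / 2 = 7.

irrigation = 7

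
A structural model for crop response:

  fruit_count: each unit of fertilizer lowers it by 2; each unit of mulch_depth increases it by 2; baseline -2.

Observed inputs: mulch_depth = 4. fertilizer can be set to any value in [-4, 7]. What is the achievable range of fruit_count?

Substituting into the fruit_count equation gives fruit_count = -2*fertilizer + 6.
Linear in fertilizer, so extremes are at the endpoints: fertilizer = -4 gives fruit_count = 14; fertilizer = 7 gives fruit_count = -8.

-8 to 14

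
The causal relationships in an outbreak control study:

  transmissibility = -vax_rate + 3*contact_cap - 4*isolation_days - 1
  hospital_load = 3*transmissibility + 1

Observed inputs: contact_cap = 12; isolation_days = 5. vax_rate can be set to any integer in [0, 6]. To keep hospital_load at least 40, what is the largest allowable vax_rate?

Substituting into the transmissibility equation gives transmissibility = -vax_rate + 15.
So hospital_load = -3*vax_rate + 46.
Require -3*vax_rate + 46 ≥ 40, so vax_rate ≤ 2.
The largest integer in [0, 6] satisfying this is 2.

vax_rate = 2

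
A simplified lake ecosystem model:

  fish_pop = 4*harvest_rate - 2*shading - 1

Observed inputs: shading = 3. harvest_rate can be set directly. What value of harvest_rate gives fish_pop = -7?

Substituting into the fish_pop equation gives fish_pop = 4*harvest_rate - 7.
Solve 4*harvest_rate - 7 = -7: harvest_rate = (-7 + 7) / 4 = 0.

harvest_rate = 0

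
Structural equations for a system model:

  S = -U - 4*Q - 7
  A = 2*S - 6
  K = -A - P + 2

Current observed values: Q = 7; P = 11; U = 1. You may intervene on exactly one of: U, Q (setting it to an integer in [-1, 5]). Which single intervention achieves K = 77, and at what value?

Intervening on U: with other inputs at their observed values, K = 2*U + 67. Solving for 77 gives U = 5, within [-1, 5].
Intervening on Q: K = 8*Q + 13. Reaching 77 requires Q = 8, outside [-1, 5].

set U = 5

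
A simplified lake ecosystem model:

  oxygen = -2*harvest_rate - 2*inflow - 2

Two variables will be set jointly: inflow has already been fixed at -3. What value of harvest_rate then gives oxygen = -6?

harvest_rate = 5

With inflow held at -3:
Substituting into the oxygen equation gives oxygen = -2*harvest_rate + 4.
Solve -2*harvest_rate + 4 = -6: harvest_rate = (-6 - 4) / -2 = 5.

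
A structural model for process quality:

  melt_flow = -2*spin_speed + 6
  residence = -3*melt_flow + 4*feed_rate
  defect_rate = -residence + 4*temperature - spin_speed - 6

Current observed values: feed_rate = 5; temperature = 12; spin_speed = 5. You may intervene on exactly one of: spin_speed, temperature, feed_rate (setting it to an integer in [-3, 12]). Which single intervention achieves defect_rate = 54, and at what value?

Intervening on spin_speed: with other inputs at their observed values, defect_rate = -7*spin_speed + 40. Solving for 54 gives spin_speed = -2, within [-3, 12].
Intervening on temperature: defect_rate = 4*temperature - 43. Reaching 54 requires temperature = 97/4, not an integer.
Intervening on feed_rate: defect_rate = -4*feed_rate + 25. Reaching 54 requires feed_rate = -29/4, not an integer.

set spin_speed = -2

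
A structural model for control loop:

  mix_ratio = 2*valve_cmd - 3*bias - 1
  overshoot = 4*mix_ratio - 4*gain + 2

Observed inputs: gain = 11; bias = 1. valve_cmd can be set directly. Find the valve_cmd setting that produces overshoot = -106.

Substituting into the mix_ratio equation gives mix_ratio = 2*valve_cmd - 4.
This gives overshoot = 8*valve_cmd - 58.
Solve 8*valve_cmd - 58 = -106: valve_cmd = (-106 + 58) / 8 = -6.

valve_cmd = -6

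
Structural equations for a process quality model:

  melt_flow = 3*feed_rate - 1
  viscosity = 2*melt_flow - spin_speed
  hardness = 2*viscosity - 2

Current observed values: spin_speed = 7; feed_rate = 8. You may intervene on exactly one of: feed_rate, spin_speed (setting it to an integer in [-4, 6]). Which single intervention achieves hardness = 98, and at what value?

set spin_speed = -4

Intervening on feed_rate: hardness = 12*feed_rate - 20. Reaching 98 requires feed_rate = 59/6, not an integer.
Intervening on spin_speed: with other inputs at their observed values, hardness = -2*spin_speed + 90. Solving for 98 gives spin_speed = -4, within [-4, 6].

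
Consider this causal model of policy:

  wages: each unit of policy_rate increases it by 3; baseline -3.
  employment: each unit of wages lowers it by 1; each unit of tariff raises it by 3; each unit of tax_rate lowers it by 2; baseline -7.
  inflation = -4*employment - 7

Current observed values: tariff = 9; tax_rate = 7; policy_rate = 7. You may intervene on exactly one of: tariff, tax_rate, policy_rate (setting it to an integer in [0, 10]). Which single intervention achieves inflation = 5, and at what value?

set policy_rate = 4

Intervening on tariff: inflation = -12*tariff + 149. Reaching 5 requires tariff = 12, outside [0, 10].
Intervening on tax_rate: inflation = 8*tax_rate - 15. Reaching 5 requires tax_rate = 5/2, not an integer.
Intervening on policy_rate: with other inputs at their observed values, inflation = 12*policy_rate - 43. Solving for 5 gives policy_rate = 4, within [0, 10].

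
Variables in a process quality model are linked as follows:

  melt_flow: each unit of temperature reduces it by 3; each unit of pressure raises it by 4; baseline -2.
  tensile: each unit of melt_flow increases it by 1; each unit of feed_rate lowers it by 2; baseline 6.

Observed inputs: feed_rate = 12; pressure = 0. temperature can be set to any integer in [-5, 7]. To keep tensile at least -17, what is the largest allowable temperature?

Substituting into the melt_flow equation gives melt_flow = -3*temperature - 2.
This gives tensile = -3*temperature - 20.
Require -3*temperature - 20 ≥ -17, so temperature ≤ -1.
The largest integer in [-5, 7] satisfying this is -1.

temperature = -1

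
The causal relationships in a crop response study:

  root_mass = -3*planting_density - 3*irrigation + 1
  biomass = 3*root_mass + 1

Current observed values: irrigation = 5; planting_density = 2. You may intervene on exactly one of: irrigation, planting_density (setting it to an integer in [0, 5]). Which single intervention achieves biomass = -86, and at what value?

set planting_density = 5

Intervening on irrigation: biomass = -9*irrigation - 14. Reaching -86 requires irrigation = 8, outside [0, 5].
Intervening on planting_density: with other inputs at their observed values, biomass = -9*planting_density - 41. Solving for -86 gives planting_density = 5, within [0, 5].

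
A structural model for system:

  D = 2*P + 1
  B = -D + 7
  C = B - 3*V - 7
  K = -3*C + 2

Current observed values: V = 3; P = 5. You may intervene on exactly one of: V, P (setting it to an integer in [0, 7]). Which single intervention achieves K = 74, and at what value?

set P = 7

Intervening on V: K = 9*V + 35. Reaching 74 requires V = 13/3, not an integer.
Intervening on P: with other inputs at their observed values, K = 6*P + 32. Solving for 74 gives P = 7, within [0, 7].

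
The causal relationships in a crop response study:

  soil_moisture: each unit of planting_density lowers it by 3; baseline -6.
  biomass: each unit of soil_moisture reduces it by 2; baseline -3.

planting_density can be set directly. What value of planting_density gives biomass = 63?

planting_density = 9

Substituting into the biomass equation gives biomass = 6*planting_density + 9.
Solve 6*planting_density + 9 = 63: planting_density = (63 - 9) / 6 = 9.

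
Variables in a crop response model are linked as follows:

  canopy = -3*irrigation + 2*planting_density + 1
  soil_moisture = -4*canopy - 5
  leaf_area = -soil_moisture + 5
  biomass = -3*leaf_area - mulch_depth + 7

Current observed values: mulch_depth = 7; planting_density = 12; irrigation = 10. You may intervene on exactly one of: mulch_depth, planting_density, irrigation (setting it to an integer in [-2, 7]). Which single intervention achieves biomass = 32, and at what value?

Intervening on mulch_depth: with other inputs at their observed values, biomass = -mulch_depth + 37. Solving for 32 gives mulch_depth = 5, within [-2, 7].
Intervening on planting_density: biomass = -24*planting_density + 318. Reaching 32 requires planting_density = 143/12, not an integer.
Intervening on irrigation: biomass = 36*irrigation - 330. Reaching 32 requires irrigation = 181/18, not an integer.

set mulch_depth = 5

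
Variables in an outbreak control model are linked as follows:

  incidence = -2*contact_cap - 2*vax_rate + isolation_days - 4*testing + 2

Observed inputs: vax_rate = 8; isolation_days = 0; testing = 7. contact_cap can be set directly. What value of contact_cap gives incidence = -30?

Substituting into the incidence equation gives incidence = -2*contact_cap - 42.
Solve -2*contact_cap - 42 = -30: contact_cap = (-30 + 42) / -2 = -6.

contact_cap = -6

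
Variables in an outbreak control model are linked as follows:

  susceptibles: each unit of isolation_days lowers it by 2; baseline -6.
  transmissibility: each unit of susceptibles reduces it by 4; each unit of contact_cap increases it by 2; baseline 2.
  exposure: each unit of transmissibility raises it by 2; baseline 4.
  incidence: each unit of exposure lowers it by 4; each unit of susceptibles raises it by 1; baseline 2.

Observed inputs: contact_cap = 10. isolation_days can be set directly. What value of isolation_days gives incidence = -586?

isolation_days = 3

Substituting into the transmissibility equation gives transmissibility = 8*isolation_days + 46.
Substituting into the exposure equation gives exposure = 16*isolation_days + 96.
Substituting into the incidence equation gives incidence = -66*isolation_days - 388.
Solve -66*isolation_days - 388 = -586: isolation_days = (-586 + 388) / -66 = 3.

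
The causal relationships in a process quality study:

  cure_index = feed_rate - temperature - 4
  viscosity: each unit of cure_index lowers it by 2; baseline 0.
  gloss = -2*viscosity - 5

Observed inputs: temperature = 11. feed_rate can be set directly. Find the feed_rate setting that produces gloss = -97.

Substituting into the cure_index equation gives cure_index = feed_rate - 15.
So viscosity = -2*feed_rate + 30.
This gives gloss = 4*feed_rate - 65.
Solve 4*feed_rate - 65 = -97: feed_rate = (-97 + 65) / 4 = -8.

feed_rate = -8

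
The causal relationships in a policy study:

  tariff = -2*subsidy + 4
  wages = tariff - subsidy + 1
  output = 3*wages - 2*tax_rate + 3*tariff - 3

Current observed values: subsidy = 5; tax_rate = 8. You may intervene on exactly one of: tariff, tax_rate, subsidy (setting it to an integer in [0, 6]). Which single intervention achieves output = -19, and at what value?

Intervening on tariff: with other inputs at their observed values, output = 6*tariff - 31. Solving for -19 gives tariff = 2, within [0, 6].
Intervening on tax_rate: output = -2*tax_rate - 51. Reaching -19 requires tax_rate = -16, outside [0, 6].
Intervening on subsidy: output = -15*subsidy + 8. Reaching -19 requires subsidy = 9/5, not an integer.

set tariff = 2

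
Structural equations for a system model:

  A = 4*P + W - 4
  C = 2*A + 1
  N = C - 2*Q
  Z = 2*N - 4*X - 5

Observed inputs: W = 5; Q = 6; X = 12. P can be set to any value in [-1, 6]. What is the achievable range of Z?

Substituting into the A equation gives A = 4*P + 1.
This gives C = 8*P + 3.
This gives N = 8*P - 9.
Substituting into the Z equation gives Z = 16*P - 71.
Linear in P, so extremes are at the endpoints: P = -1 gives Z = -87; P = 6 gives Z = 25.

-87 to 25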